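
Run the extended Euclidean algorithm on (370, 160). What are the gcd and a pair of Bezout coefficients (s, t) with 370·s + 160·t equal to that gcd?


Euclidean algorithm on (370, 160) — divide until remainder is 0:
  370 = 2 · 160 + 50
  160 = 3 · 50 + 10
  50 = 5 · 10 + 0
gcd(370, 160) = 10.
Track Bezout coefficients alongside the remainders: start with r₀ = 370 = a·1 + b·0 (s = 1, t = 0) and r₁ = 160 = a·0 + b·1 (s = 0, t = 1); each new remainder r_{k+1} = r_{k-1} − q_k·r_k inherits s_{k+1} = s_{k-1} − q_k·s_k, t_{k+1} = t_{k-1} − q_k·t_k, so r_k = a·s_k + b·t_k at every step:
  q = 2: r = 50, s = 1 − 2·0 = 1, t = 0 − 2·1 = -2  (check: 370·1 + 160·(-2) = 50)
  q = 3: r = 10, s = 0 − 3·1 = -3, t = 1 − 3·(-2) = 7  (check: 370·(-3) + 160·7 = 10)
The row with r = 10 (the gcd) gives the Bezout coefficients s = -3, t = 7.
Result: 370 · (-3) + 160 · (7) = 10.

gcd(370, 160) = 10; s = -3, t = 7 (check: 370·(-3) + 160·7 = 10).


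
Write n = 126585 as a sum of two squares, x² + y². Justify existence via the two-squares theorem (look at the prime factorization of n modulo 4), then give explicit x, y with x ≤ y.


Step 1: Factor n = 126585 = 3^2 · 5 · 29 · 97.
Step 2: Check the mod-4 condition on each prime factor: 3 ≡ 3 (mod 4), exponent 2 (must be even); 5 ≡ 1 (mod 4), exponent 1; 29 ≡ 1 (mod 4), exponent 1; 97 ≡ 1 (mod 4), exponent 1.
All primes ≡ 3 (mod 4) appear to even exponent (or don't appear), so by the two-squares theorem n IS expressible as a sum of two squares.
Step 3: Build a representation. Group n = k² · m with k = 3 and m = 5 · 29 · 97 = 14065 (a product of primes ≡ 1 (mod 4)); a representation of m scales to one of n via (k·x)² + (k·y)² = k²(x² + y²). Each prime p ≡ 1 (mod 4) is itself a sum of two squares; find a² by testing p − a² for a perfect square:
  5: 5 − 1² = 4 = 2² ⇒ 5 = 1² + 2².
  29: 29 − 1² = 28, 29 − 2² = 25 = 5² ⇒ 29 = 2² + 5².
  97: 97 − 1² = 96, 97 − 2² = 93, 97 − 3² = 88, 97 − 4² = 81 = 9² ⇒ 97 = 4² + 9².
  Combine using the Brahmagupta–Fibonacci identity (a² + b²)(c² + d²) = (ac − bd)² + (ad + bc)² = (ac + bd)² + (ad − bc)²:
  5 · 29 = 145: from (1² + 2²)(2² + 5²), take (1·2 − 2·5, 1·5 + 2·2) = (2 − 10, 5 + 4) = (-8, 9); dropping signs (only squares matter) gives (8, 9); check 8² + 9² = 64 + 81 = 145 ✓.
  145 · 97 = 14065: from (8² + 9²)(4² + 9²), take (8·4 − 9·9, 8·9 + 9·4) = (32 − 81, 72 + 36) = (-49, 108); dropping signs (only squares matter) gives (49, 108); check 49² + 108² = 2401 + 11664 = 14065 ✓.
  Scale by k = 3: (3·49, 3·108) = (147, 324).
Step 4: Order so x ≤ y and verify: 147² + 324² = 21609 + 104976 = 126585 = n. ✓

n = 126585 = 147² + 324² (one valid representation with x ≤ y).


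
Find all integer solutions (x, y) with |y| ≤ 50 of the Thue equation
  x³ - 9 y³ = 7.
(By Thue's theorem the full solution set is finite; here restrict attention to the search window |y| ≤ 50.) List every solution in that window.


The equation is x³ - 9y³ = 7. For fixed y, x³ = 9·y³ + 7, so a solution requires the RHS to be a perfect cube.
Strategy: iterate y from -50 to 50, compute RHS = 9·y³ + 7, and check whether it is a (positive or negative) perfect cube.
Check small values of y:
  y = 0: RHS = 7 is not a perfect cube.
  y = 1: RHS = 16 is not a perfect cube.
  y = -1: RHS = -2 is not a perfect cube.
  y = 2: RHS = 79 is not a perfect cube.
  y = -2: RHS = -65 is not a perfect cube.
  y = 3: RHS = 250 is not a perfect cube.
  y = -3: RHS = -236 is not a perfect cube.
Continuing the search up to |y| = 50 finds no solutions either.
No (x, y) in the scanned range satisfies the equation.

No integer solutions with |y| ≤ 50.


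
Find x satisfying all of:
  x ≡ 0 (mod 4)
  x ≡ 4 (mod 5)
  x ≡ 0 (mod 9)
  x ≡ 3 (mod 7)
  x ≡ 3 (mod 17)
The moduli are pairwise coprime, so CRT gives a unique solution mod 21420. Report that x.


Product of moduli M = 4 · 5 · 9 · 7 · 17 = 21420.
Merge one congruence at a time:
  Start: x ≡ 0 (mod 4).
  Combine with x ≡ 4 (mod 5); new modulus lcm = 20.
    Write x = 0 + 4·t and substitute into x ≡ 4 (mod 5): 4·t ≡ 4 − 0 = 4 (mod 5).
    The inverse of 4 mod 5 is 4 (since 4·4 = 16 = 3·5 + 1), so t ≡ 4·4 = 16 ≡ 1 (mod 5).
    Then x = 0 + 4·1 = 4, valid modulo lcm(4, 5) = 20: x ≡ 4 (mod 20).
  Combine with x ≡ 0 (mod 9); new modulus lcm = 180.
    Write x = 4 + 20·t and substitute into x ≡ 0 (mod 9): 20·t ≡ 0 − 4 = -4 (mod 9).
    Reduce coefficients mod 9: 2·t ≡ 5 (mod 9).
    The inverse of 2 mod 9 is 5 (since 2·5 = 10 = 1·9 + 1), so t ≡ 5·5 = 25 ≡ 7 (mod 9).
    Then x = 4 + 20·7 = 144, valid modulo lcm(20, 9) = 180: x ≡ 144 (mod 180).
  Combine with x ≡ 3 (mod 7); new modulus lcm = 1260.
    Write x = 144 + 180·t and substitute into x ≡ 3 (mod 7): 180·t ≡ 3 − 144 = -141 (mod 7).
    Reduce coefficients mod 7: 5·t ≡ 6 (mod 7).
    The inverse of 5 mod 7 is 3 (since 5·3 = 15 = 2·7 + 1), so t ≡ 3·6 = 18 ≡ 4 (mod 7).
    Then x = 144 + 180·4 = 864, valid modulo lcm(180, 7) = 1260: x ≡ 864 (mod 1260).
  Combine with x ≡ 3 (mod 17); new modulus lcm = 21420.
    Write x = 864 + 1260·t and substitute into x ≡ 3 (mod 17): 1260·t ≡ 3 − 864 = -861 (mod 17).
    Reduce coefficients mod 17: 2·t ≡ 6 (mod 17).
    The inverse of 2 mod 17 is 9 (since 2·9 = 18 = 1·17 + 1), so t ≡ 9·6 = 54 ≡ 3 (mod 17).
    Then x = 864 + 1260·3 = 4644, valid modulo lcm(1260, 17) = 21420: x ≡ 4644 (mod 21420).
Verify against each original: 4644 mod 4 = 0, 4644 mod 5 = 4, 4644 mod 9 = 0, 4644 mod 7 = 3, 4644 mod 17 = 3.

x ≡ 4644 (mod 21420).


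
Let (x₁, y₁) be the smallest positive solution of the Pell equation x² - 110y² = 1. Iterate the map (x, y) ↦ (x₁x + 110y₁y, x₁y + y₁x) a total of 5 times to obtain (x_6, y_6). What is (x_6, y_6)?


Step 1: Find the fundamental solution (x₁, y₁) of x² - 110y² = 1.
  Expand √110 as a continued fraction. a₀ = ⌊√110⌋ = 10; iterate m_{k+1} = d_k·a_k − m_k, d_{k+1} = (110 − m_{k+1}²)/d_k, a_{k+1} = ⌊(a₀ + m_{k+1})/d_{k+1}⌋ (starting m₀ = 0, d₀ = 1), with convergents p_k = a_k·p_{k-1} + p_{k-2}, q_k = a_k·q_{k-1} + q_{k-2} (p₋₁ = 1, q₋₁ = 0):
  k = 0: a₀ = 10; p₀/q₀ = 10/1; p₀² − 110·q₀² = 100 − 110 = -10.
  k = 1: m = 10, d = 10, a = ⌊(10 + 10)/10⌋ = 2; p/q = (2·10 + 1)/(2·1 + 0) = 21/2; p² − 110·q² = 441 − 440 = 1.
  The first convergent with p² − 110·q² = 1 gives the fundamental solution (x₁, y₁) = (21, 2).
Step 2: Apply the recurrence (x_{n+1}, y_{n+1}) = (x₁x_n + 110y₁y_n, x₁y_n + y₁x_n) repeatedly.
  From (x_1, y_1) = (21, 2): x_2 = 21·21 + 110·2·2 = 881; y_2 = 21·2 + 2·21 = 84.
  From (x_2, y_2) = (881, 84): x_3 = 21·881 + 110·2·84 = 36981; y_3 = 21·84 + 2·881 = 3526.
  From (x_3, y_3) = (36981, 3526): x_4 = 21·36981 + 110·2·3526 = 1552321; y_4 = 21·3526 + 2·36981 = 148008.
  From (x_4, y_4) = (1552321, 148008): x_5 = 21·1552321 + 110·2·148008 = 65160501; y_5 = 21·148008 + 2·1552321 = 6212810.
  From (x_5, y_5) = (65160501, 6212810): x_6 = 21·65160501 + 110·2·6212810 = 2735188721; y_6 = 21·6212810 + 2·65160501 = 260790012.
Step 3: Verify x_6² - 110·y_6² = 7481257339485615841 - 7481257339485615840 = 1 (should be 1). ✓

(x_1, y_1) = (21, 2); (x_6, y_6) = (2735188721, 260790012).


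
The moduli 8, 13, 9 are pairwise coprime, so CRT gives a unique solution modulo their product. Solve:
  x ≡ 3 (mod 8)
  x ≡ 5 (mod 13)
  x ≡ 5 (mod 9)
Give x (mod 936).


Moduli 8, 13, 9 are pairwise coprime; by CRT there is a unique solution modulo M = 8 · 13 · 9 = 936.
Solve pairwise, accumulating the modulus:
  Start with x ≡ 3 (mod 8).
  Combine with x ≡ 5 (mod 13): since gcd(8, 13) = 1, we get a unique residue mod 104.
    Write x = 3 + 8·t and substitute into x ≡ 5 (mod 13): 8·t ≡ 5 − 3 = 2 (mod 13).
    The inverse of 8 mod 13 is 5 (since 8·5 = 40 = 3·13 + 1), so t ≡ 5·2 = 10 ≡ 10 (mod 13).
    Then x = 3 + 8·10 = 83, valid modulo lcm(8, 13) = 104: x ≡ 83 (mod 104).
  Combine with x ≡ 5 (mod 9): since gcd(104, 9) = 1, we get a unique residue mod 936.
    Write x = 83 + 104·t and substitute into x ≡ 5 (mod 9): 104·t ≡ 5 − 83 = -78 (mod 9).
    Reduce coefficients mod 9: 5·t ≡ 3 (mod 9).
    The inverse of 5 mod 9 is 2 (since 5·2 = 10 = 1·9 + 1), so t ≡ 2·3 = 6 ≡ 6 (mod 9).
    Then x = 83 + 104·6 = 707, valid modulo lcm(104, 9) = 936: x ≡ 707 (mod 936).
Verify: 707 mod 8 = 3 ✓, 707 mod 13 = 5 ✓, 707 mod 9 = 5 ✓.

x ≡ 707 (mod 936).


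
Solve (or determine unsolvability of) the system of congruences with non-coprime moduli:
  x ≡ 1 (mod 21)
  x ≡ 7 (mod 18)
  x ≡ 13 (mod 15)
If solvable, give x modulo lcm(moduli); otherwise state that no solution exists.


Moduli 21, 18, 15 are not pairwise coprime, so CRT works modulo lcm(m_i) when all pairwise compatibility conditions hold.
Pairwise compatibility: gcd(m_i, m_j) must divide a_i - a_j for every pair.
Merge one congruence at a time:
  Start: x ≡ 1 (mod 21).
  Combine with x ≡ 7 (mod 18): gcd(21, 18) = 3; 7 - 1 = 6, which IS divisible by 3, so compatible.
    Write x = 1 + 21·t and substitute into x ≡ 7 (mod 18): 21·t ≡ 7 − 1 = 6 (mod 18).
    Divide the congruence (and modulus) by g = 3: 7·t ≡ 2 (mod 6).
    Reduce coefficients mod 6: 1·t ≡ 2 (mod 6).
    So t ≡ 2 (mod 6).
    Then x = 1 + 21·2 = 43, valid modulo lcm(21, 18) = 126: x ≡ 43 (mod 126).
  Combine with x ≡ 13 (mod 15): gcd(126, 15) = 3; 13 - 43 = -30, which IS divisible by 3, so compatible.
    Write x = 43 + 126·t and substitute into x ≡ 13 (mod 15): 126·t ≡ 13 − 43 = -30 (mod 15).
    Divide the congruence (and modulus) by g = 3: 42·t ≡ -10 (mod 5).
    Reduce coefficients mod 5: 2·t ≡ 0 (mod 5).
    The inverse of 2 mod 5 is 3 (since 2·3 = 6 = 1·5 + 1), so t ≡ 3·0 = 0 ≡ 0 (mod 5).
    Then x = 43 + 126·0 = 43, valid modulo lcm(126, 15) = 630: x ≡ 43 (mod 630).
Verify: 43 mod 21 = 1, 43 mod 18 = 7, 43 mod 15 = 13.

x ≡ 43 (mod 630).


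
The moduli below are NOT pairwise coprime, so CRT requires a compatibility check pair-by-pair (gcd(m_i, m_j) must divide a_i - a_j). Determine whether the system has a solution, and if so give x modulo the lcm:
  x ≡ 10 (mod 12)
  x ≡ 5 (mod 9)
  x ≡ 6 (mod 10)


Moduli 12, 9, 10 are not pairwise coprime, so CRT works modulo lcm(m_i) when all pairwise compatibility conditions hold.
Pairwise compatibility: gcd(m_i, m_j) must divide a_i - a_j for every pair.
Merge one congruence at a time:
  Start: x ≡ 10 (mod 12).
  Combine with x ≡ 5 (mod 9): gcd(12, 9) = 3, and 5 - 10 = -5 is NOT divisible by 3.
    ⇒ system is inconsistent (no integer solution).

No solution (the system is inconsistent).


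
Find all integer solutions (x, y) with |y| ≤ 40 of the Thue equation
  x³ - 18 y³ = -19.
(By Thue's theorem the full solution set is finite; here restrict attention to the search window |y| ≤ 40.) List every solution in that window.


The equation is x³ - 18y³ = -19. For fixed y, x³ = 18·y³ − 19, so a solution requires the RHS to be a perfect cube.
Strategy: iterate y from -40 to 40, compute RHS = 18·y³ − 19, and check whether it is a (positive or negative) perfect cube.
Check small values of y:
  y = 0: RHS = -19 is not a perfect cube.
  y = 1: RHS = -1 = (-1)³ ⇒ x = -1 works.
  y = -1: RHS = -37 is not a perfect cube.
  y = 2: RHS = 125 = (5)³ ⇒ x = 5 works.
  y = -2: RHS = -163 is not a perfect cube.
  y = 3: RHS = 467 is not a perfect cube.
  y = -3: RHS = -505 is not a perfect cube.
Continuing the search up to |y| = 40 finds no further solutions beyond those listed.
Collected solutions: (-1, 1), (5, 2).

Solutions (with |y| ≤ 40): (-1, 1), (5, 2).


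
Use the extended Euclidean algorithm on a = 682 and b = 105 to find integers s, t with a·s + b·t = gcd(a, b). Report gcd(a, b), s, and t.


Euclidean algorithm on (682, 105) — divide until remainder is 0:
  682 = 6 · 105 + 52
  105 = 2 · 52 + 1
  52 = 52 · 1 + 0
gcd(682, 105) = 1.
Track Bezout coefficients alongside the remainders: start with r₀ = 682 = a·1 + b·0 (s = 1, t = 0) and r₁ = 105 = a·0 + b·1 (s = 0, t = 1); each new remainder r_{k+1} = r_{k-1} − q_k·r_k inherits s_{k+1} = s_{k-1} − q_k·s_k, t_{k+1} = t_{k-1} − q_k·t_k, so r_k = a·s_k + b·t_k at every step:
  q = 6: r = 52, s = 1 − 6·0 = 1, t = 0 − 6·1 = -6  (check: 682·1 + 105·(-6) = 52)
  q = 2: r = 1, s = 0 − 2·1 = -2, t = 1 − 2·(-6) = 13  (check: 682·(-2) + 105·13 = 1)
The row with r = 1 (the gcd) gives the Bezout coefficients s = -2, t = 13.
Result: 682 · (-2) + 105 · (13) = 1.

gcd(682, 105) = 1; s = -2, t = 13 (check: 682·(-2) + 105·13 = 1).


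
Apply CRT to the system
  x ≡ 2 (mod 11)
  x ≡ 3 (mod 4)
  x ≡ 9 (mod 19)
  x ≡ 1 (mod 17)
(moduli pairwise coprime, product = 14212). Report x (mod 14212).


Product of moduli M = 11 · 4 · 19 · 17 = 14212.
Merge one congruence at a time:
  Start: x ≡ 2 (mod 11).
  Combine with x ≡ 3 (mod 4); new modulus lcm = 44.
    Write x = 2 + 11·t and substitute into x ≡ 3 (mod 4): 11·t ≡ 3 − 2 = 1 (mod 4).
    Reduce coefficients mod 4: 3·t ≡ 1 (mod 4).
    The inverse of 3 mod 4 is 3 (since 3·3 = 9 = 2·4 + 1), so t ≡ 3·1 = 3 ≡ 3 (mod 4).
    Then x = 2 + 11·3 = 35, valid modulo lcm(11, 4) = 44: x ≡ 35 (mod 44).
  Combine with x ≡ 9 (mod 19); new modulus lcm = 836.
    Write x = 35 + 44·t and substitute into x ≡ 9 (mod 19): 44·t ≡ 9 − 35 = -26 (mod 19).
    Reduce coefficients mod 19: 6·t ≡ 12 (mod 19).
    The inverse of 6 mod 19 is 16 (since 6·16 = 96 = 5·19 + 1), so t ≡ 16·12 = 192 ≡ 2 (mod 19).
    Then x = 35 + 44·2 = 123, valid modulo lcm(44, 19) = 836: x ≡ 123 (mod 836).
  Combine with x ≡ 1 (mod 17); new modulus lcm = 14212.
    Write x = 123 + 836·t and substitute into x ≡ 1 (mod 17): 836·t ≡ 1 − 123 = -122 (mod 17).
    Reduce coefficients mod 17: 3·t ≡ 14 (mod 17).
    The inverse of 3 mod 17 is 6 (since 3·6 = 18 = 1·17 + 1), so t ≡ 6·14 = 84 ≡ 16 (mod 17).
    Then x = 123 + 836·16 = 13499, valid modulo lcm(836, 17) = 14212: x ≡ 13499 (mod 14212).
Verify against each original: 13499 mod 11 = 2, 13499 mod 4 = 3, 13499 mod 19 = 9, 13499 mod 17 = 1.

x ≡ 13499 (mod 14212).


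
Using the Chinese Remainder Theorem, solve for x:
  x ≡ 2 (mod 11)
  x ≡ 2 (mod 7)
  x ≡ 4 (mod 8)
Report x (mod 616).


Moduli 11, 7, 8 are pairwise coprime; by CRT there is a unique solution modulo M = 11 · 7 · 8 = 616.
Solve pairwise, accumulating the modulus:
  Start with x ≡ 2 (mod 11).
  Combine with x ≡ 2 (mod 7): since gcd(11, 7) = 1, we get a unique residue mod 77.
    Write x = 2 + 11·t and substitute into x ≡ 2 (mod 7): 11·t ≡ 2 − 2 = 0 (mod 7).
    Reduce coefficients mod 7: 4·t ≡ 0 (mod 7).
    The inverse of 4 mod 7 is 2 (since 4·2 = 8 = 1·7 + 1), so t ≡ 2·0 = 0 ≡ 0 (mod 7).
    Then x = 2 + 11·0 = 2, valid modulo lcm(11, 7) = 77: x ≡ 2 (mod 77).
  Combine with x ≡ 4 (mod 8): since gcd(77, 8) = 1, we get a unique residue mod 616.
    Write x = 2 + 77·t and substitute into x ≡ 4 (mod 8): 77·t ≡ 4 − 2 = 2 (mod 8).
    Reduce coefficients mod 8: 5·t ≡ 2 (mod 8).
    The inverse of 5 mod 8 is 5 (since 5·5 = 25 = 3·8 + 1), so t ≡ 5·2 = 10 ≡ 2 (mod 8).
    Then x = 2 + 77·2 = 156, valid modulo lcm(77, 8) = 616: x ≡ 156 (mod 616).
Verify: 156 mod 11 = 2 ✓, 156 mod 7 = 2 ✓, 156 mod 8 = 4 ✓.

x ≡ 156 (mod 616).


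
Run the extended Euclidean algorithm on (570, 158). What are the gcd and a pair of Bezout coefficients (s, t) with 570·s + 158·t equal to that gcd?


Euclidean algorithm on (570, 158) — divide until remainder is 0:
  570 = 3 · 158 + 96
  158 = 1 · 96 + 62
  96 = 1 · 62 + 34
  62 = 1 · 34 + 28
  34 = 1 · 28 + 6
  28 = 4 · 6 + 4
  6 = 1 · 4 + 2
  4 = 2 · 2 + 0
gcd(570, 158) = 2.
Track Bezout coefficients alongside the remainders: start with r₀ = 570 = a·1 + b·0 (s = 1, t = 0) and r₁ = 158 = a·0 + b·1 (s = 0, t = 1); each new remainder r_{k+1} = r_{k-1} − q_k·r_k inherits s_{k+1} = s_{k-1} − q_k·s_k, t_{k+1} = t_{k-1} − q_k·t_k, so r_k = a·s_k + b·t_k at every step:
  q = 3: r = 96, s = 1 − 3·0 = 1, t = 0 − 3·1 = -3  (check: 570·1 + 158·(-3) = 96)
  q = 1: r = 62, s = 0 − 1·1 = -1, t = 1 − 1·(-3) = 4  (check: 570·(-1) + 158·4 = 62)
  q = 1: r = 34, s = 1 − 1·(-1) = 2, t = -3 − 1·4 = -7  (check: 570·2 + 158·(-7) = 34)
  q = 1: r = 28, s = -1 − 1·2 = -3, t = 4 − 1·(-7) = 11  (check: 570·(-3) + 158·11 = 28)
  q = 1: r = 6, s = 2 − 1·(-3) = 5, t = -7 − 1·11 = -18  (check: 570·5 + 158·(-18) = 6)
  q = 4: r = 4, s = -3 − 4·5 = -23, t = 11 − 4·(-18) = 83  (check: 570·(-23) + 158·83 = 4)
  q = 1: r = 2, s = 5 − 1·(-23) = 28, t = -18 − 1·83 = -101  (check: 570·28 + 158·(-101) = 2)
The row with r = 2 (the gcd) gives the Bezout coefficients s = 28, t = -101.
Result: 570 · (28) + 158 · (-101) = 2.

gcd(570, 158) = 2; s = 28, t = -101 (check: 570·28 + 158·(-101) = 2).


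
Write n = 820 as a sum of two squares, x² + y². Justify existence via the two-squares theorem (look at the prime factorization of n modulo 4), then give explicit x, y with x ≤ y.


Step 1: Factor n = 820 = 2^2 · 5 · 41.
Step 2: Check the mod-4 condition on each prime factor: 2 = 2 (special); 5 ≡ 1 (mod 4), exponent 1; 41 ≡ 1 (mod 4), exponent 1.
All primes ≡ 3 (mod 4) appear to even exponent (or don't appear), so by the two-squares theorem n IS expressible as a sum of two squares.
Step 3: Build a representation. Group n = k² · m with k = 2 and m = 5 · 41 = 205 (a product of primes ≡ 1 (mod 4)); a representation of m scales to one of n via (k·x)² + (k·y)² = k²(x² + y²). Each prime p ≡ 1 (mod 4) is itself a sum of two squares; find a² by testing p − a² for a perfect square:
  5: 5 − 1² = 4 = 2² ⇒ 5 = 1² + 2².
  41: 41 − 1² = 40, 41 − 2² = 37, 41 − 3² = 32, 41 − 4² = 25 = 5² ⇒ 41 = 4² + 5².
  Combine using the Brahmagupta–Fibonacci identity (a² + b²)(c² + d²) = (ac − bd)² + (ad + bc)² = (ac + bd)² + (ad − bc)²:
  5 · 41 = 205: from (1² + 2²)(4² + 5²), take (1·4 − 2·5, 1·5 + 2·4) = (4 − 10, 5 + 8) = (-6, 13); dropping signs (only squares matter) gives (6, 13); check 6² + 13² = 36 + 169 = 205 ✓.
  Scale by k = 2: (2·6, 2·13) = (12, 26).
Step 4: Order so x ≤ y and verify: 12² + 26² = 144 + 676 = 820 = n. ✓

n = 820 = 12² + 26² (one valid representation with x ≤ y).


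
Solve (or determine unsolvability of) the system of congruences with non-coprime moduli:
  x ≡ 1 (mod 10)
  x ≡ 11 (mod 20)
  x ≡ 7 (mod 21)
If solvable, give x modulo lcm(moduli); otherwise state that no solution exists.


Moduli 10, 20, 21 are not pairwise coprime, so CRT works modulo lcm(m_i) when all pairwise compatibility conditions hold.
Pairwise compatibility: gcd(m_i, m_j) must divide a_i - a_j for every pair.
Merge one congruence at a time:
  Start: x ≡ 1 (mod 10).
  Combine with x ≡ 11 (mod 20): gcd(10, 20) = 10; 11 - 1 = 10, which IS divisible by 10, so compatible.
    Write x = 1 + 10·t and substitute into x ≡ 11 (mod 20): 10·t ≡ 11 − 1 = 10 (mod 20).
    Divide the congruence (and modulus) by g = 10: 1·t ≡ 1 (mod 2).
    So t ≡ 1 (mod 2).
    Then x = 1 + 10·1 = 11, valid modulo lcm(10, 20) = 20: x ≡ 11 (mod 20).
  Combine with x ≡ 7 (mod 21): gcd(20, 21) = 1; 7 - 11 = -4, which IS divisible by 1, so compatible.
    Write x = 11 + 20·t and substitute into x ≡ 7 (mod 21): 20·t ≡ 7 − 11 = -4 (mod 21).
    Reduce coefficients mod 21: 20·t ≡ 17 (mod 21).
    The inverse of 20 mod 21 is 20 (since 20·20 = 400 = 19·21 + 1), so t ≡ 20·17 = 340 ≡ 4 (mod 21).
    Then x = 11 + 20·4 = 91, valid modulo lcm(20, 21) = 420: x ≡ 91 (mod 420).
Verify: 91 mod 10 = 1, 91 mod 20 = 11, 91 mod 21 = 7.

x ≡ 91 (mod 420).


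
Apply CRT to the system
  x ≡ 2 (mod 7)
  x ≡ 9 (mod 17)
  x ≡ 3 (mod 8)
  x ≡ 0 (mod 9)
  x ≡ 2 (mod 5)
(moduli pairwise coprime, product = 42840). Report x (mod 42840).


Product of moduli M = 7 · 17 · 8 · 9 · 5 = 42840.
Merge one congruence at a time:
  Start: x ≡ 2 (mod 7).
  Combine with x ≡ 9 (mod 17); new modulus lcm = 119.
    Write x = 2 + 7·t and substitute into x ≡ 9 (mod 17): 7·t ≡ 9 − 2 = 7 (mod 17).
    The inverse of 7 mod 17 is 5 (since 7·5 = 35 = 2·17 + 1), so t ≡ 5·7 = 35 ≡ 1 (mod 17).
    Then x = 2 + 7·1 = 9, valid modulo lcm(7, 17) = 119: x ≡ 9 (mod 119).
  Combine with x ≡ 3 (mod 8); new modulus lcm = 952.
    Write x = 9 + 119·t and substitute into x ≡ 3 (mod 8): 119·t ≡ 3 − 9 = -6 (mod 8).
    Reduce coefficients mod 8: 7·t ≡ 2 (mod 8).
    The inverse of 7 mod 8 is 7 (since 7·7 = 49 = 6·8 + 1), so t ≡ 7·2 = 14 ≡ 6 (mod 8).
    Then x = 9 + 119·6 = 723, valid modulo lcm(119, 8) = 952: x ≡ 723 (mod 952).
  Combine with x ≡ 0 (mod 9); new modulus lcm = 8568.
    Write x = 723 + 952·t and substitute into x ≡ 0 (mod 9): 952·t ≡ 0 − 723 = -723 (mod 9).
    Reduce coefficients mod 9: 7·t ≡ 6 (mod 9).
    The inverse of 7 mod 9 is 4 (since 7·4 = 28 = 3·9 + 1), so t ≡ 4·6 = 24 ≡ 6 (mod 9).
    Then x = 723 + 952·6 = 6435, valid modulo lcm(952, 9) = 8568: x ≡ 6435 (mod 8568).
  Combine with x ≡ 2 (mod 5); new modulus lcm = 42840.
    Write x = 6435 + 8568·t and substitute into x ≡ 2 (mod 5): 8568·t ≡ 2 − 6435 = -6433 (mod 5).
    Reduce coefficients mod 5: 3·t ≡ 2 (mod 5).
    The inverse of 3 mod 5 is 2 (since 3·2 = 6 = 1·5 + 1), so t ≡ 2·2 = 4 ≡ 4 (mod 5).
    Then x = 6435 + 8568·4 = 40707, valid modulo lcm(8568, 5) = 42840: x ≡ 40707 (mod 42840).
Verify against each original: 40707 mod 7 = 2, 40707 mod 17 = 9, 40707 mod 8 = 3, 40707 mod 9 = 0, 40707 mod 5 = 2.

x ≡ 40707 (mod 42840).


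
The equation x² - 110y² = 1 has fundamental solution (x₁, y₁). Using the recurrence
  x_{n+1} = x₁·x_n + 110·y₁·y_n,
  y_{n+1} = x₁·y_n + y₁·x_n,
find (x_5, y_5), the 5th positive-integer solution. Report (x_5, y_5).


Step 1: Find the fundamental solution (x₁, y₁) of x² - 110y² = 1.
  Expand √110 as a continued fraction. a₀ = ⌊√110⌋ = 10; iterate m_{k+1} = d_k·a_k − m_k, d_{k+1} = (110 − m_{k+1}²)/d_k, a_{k+1} = ⌊(a₀ + m_{k+1})/d_{k+1}⌋ (starting m₀ = 0, d₀ = 1), with convergents p_k = a_k·p_{k-1} + p_{k-2}, q_k = a_k·q_{k-1} + q_{k-2} (p₋₁ = 1, q₋₁ = 0):
  k = 0: a₀ = 10; p₀/q₀ = 10/1; p₀² − 110·q₀² = 100 − 110 = -10.
  k = 1: m = 10, d = 10, a = ⌊(10 + 10)/10⌋ = 2; p/q = (2·10 + 1)/(2·1 + 0) = 21/2; p² − 110·q² = 441 − 440 = 1.
  The first convergent with p² − 110·q² = 1 gives the fundamental solution (x₁, y₁) = (21, 2).
Step 2: Apply the recurrence (x_{n+1}, y_{n+1}) = (x₁x_n + 110y₁y_n, x₁y_n + y₁x_n) repeatedly.
  From (x_1, y_1) = (21, 2): x_2 = 21·21 + 110·2·2 = 881; y_2 = 21·2 + 2·21 = 84.
  From (x_2, y_2) = (881, 84): x_3 = 21·881 + 110·2·84 = 36981; y_3 = 21·84 + 2·881 = 3526.
  From (x_3, y_3) = (36981, 3526): x_4 = 21·36981 + 110·2·3526 = 1552321; y_4 = 21·3526 + 2·36981 = 148008.
  From (x_4, y_4) = (1552321, 148008): x_5 = 21·1552321 + 110·2·148008 = 65160501; y_5 = 21·148008 + 2·1552321 = 6212810.
Step 3: Verify x_5² - 110·y_5² = 4245890890571001 - 4245890890571000 = 1 (should be 1). ✓

(x_1, y_1) = (21, 2); (x_5, y_5) = (65160501, 6212810).


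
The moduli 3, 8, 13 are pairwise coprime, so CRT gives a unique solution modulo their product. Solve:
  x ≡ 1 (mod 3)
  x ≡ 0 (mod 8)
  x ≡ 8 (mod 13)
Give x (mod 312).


Moduli 3, 8, 13 are pairwise coprime; by CRT there is a unique solution modulo M = 3 · 8 · 13 = 312.
Solve pairwise, accumulating the modulus:
  Start with x ≡ 1 (mod 3).
  Combine with x ≡ 0 (mod 8): since gcd(3, 8) = 1, we get a unique residue mod 24.
    Write x = 1 + 3·t and substitute into x ≡ 0 (mod 8): 3·t ≡ 0 − 1 = -1 (mod 8).
    Reduce coefficients mod 8: 3·t ≡ 7 (mod 8).
    The inverse of 3 mod 8 is 3 (since 3·3 = 9 = 1·8 + 1), so t ≡ 3·7 = 21 ≡ 5 (mod 8).
    Then x = 1 + 3·5 = 16, valid modulo lcm(3, 8) = 24: x ≡ 16 (mod 24).
  Combine with x ≡ 8 (mod 13): since gcd(24, 13) = 1, we get a unique residue mod 312.
    Write x = 16 + 24·t and substitute into x ≡ 8 (mod 13): 24·t ≡ 8 − 16 = -8 (mod 13).
    Reduce coefficients mod 13: 11·t ≡ 5 (mod 13).
    The inverse of 11 mod 13 is 6 (since 11·6 = 66 = 5·13 + 1), so t ≡ 6·5 = 30 ≡ 4 (mod 13).
    Then x = 16 + 24·4 = 112, valid modulo lcm(24, 13) = 312: x ≡ 112 (mod 312).
Verify: 112 mod 3 = 1 ✓, 112 mod 8 = 0 ✓, 112 mod 13 = 8 ✓.

x ≡ 112 (mod 312).


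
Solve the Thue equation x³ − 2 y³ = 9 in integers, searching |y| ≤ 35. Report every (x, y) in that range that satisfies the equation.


The equation is x³ - 2y³ = 9. For fixed y, x³ = 2·y³ + 9, so a solution requires the RHS to be a perfect cube.
Strategy: iterate y from -35 to 35, compute RHS = 2·y³ + 9, and check whether it is a (positive or negative) perfect cube.
Check small values of y:
  y = 0: RHS = 9 is not a perfect cube.
  y = 1: RHS = 11 is not a perfect cube.
  y = -1: RHS = 7 is not a perfect cube.
  y = 2: RHS = 25 is not a perfect cube.
  y = -2: RHS = -7 is not a perfect cube.
  y = 3: RHS = 63 is not a perfect cube.
  y = -3: RHS = -45 is not a perfect cube.
Continuing the search up to |y| = 35 finds no solutions either.
No (x, y) in the scanned range satisfies the equation.

No integer solutions with |y| ≤ 35.


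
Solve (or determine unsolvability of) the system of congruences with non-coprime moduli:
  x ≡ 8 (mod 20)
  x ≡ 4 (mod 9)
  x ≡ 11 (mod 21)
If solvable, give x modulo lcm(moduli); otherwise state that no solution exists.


Moduli 20, 9, 21 are not pairwise coprime, so CRT works modulo lcm(m_i) when all pairwise compatibility conditions hold.
Pairwise compatibility: gcd(m_i, m_j) must divide a_i - a_j for every pair.
Merge one congruence at a time:
  Start: x ≡ 8 (mod 20).
  Combine with x ≡ 4 (mod 9): gcd(20, 9) = 1; 4 - 8 = -4, which IS divisible by 1, so compatible.
    Write x = 8 + 20·t and substitute into x ≡ 4 (mod 9): 20·t ≡ 4 − 8 = -4 (mod 9).
    Reduce coefficients mod 9: 2·t ≡ 5 (mod 9).
    The inverse of 2 mod 9 is 5 (since 2·5 = 10 = 1·9 + 1), so t ≡ 5·5 = 25 ≡ 7 (mod 9).
    Then x = 8 + 20·7 = 148, valid modulo lcm(20, 9) = 180: x ≡ 148 (mod 180).
  Combine with x ≡ 11 (mod 21): gcd(180, 21) = 3, and 11 - 148 = -137 is NOT divisible by 3.
    ⇒ system is inconsistent (no integer solution).

No solution (the system is inconsistent).


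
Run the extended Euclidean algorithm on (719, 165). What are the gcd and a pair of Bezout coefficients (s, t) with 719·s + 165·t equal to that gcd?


Euclidean algorithm on (719, 165) — divide until remainder is 0:
  719 = 4 · 165 + 59
  165 = 2 · 59 + 47
  59 = 1 · 47 + 12
  47 = 3 · 12 + 11
  12 = 1 · 11 + 1
  11 = 11 · 1 + 0
gcd(719, 165) = 1.
Track Bezout coefficients alongside the remainders: start with r₀ = 719 = a·1 + b·0 (s = 1, t = 0) and r₁ = 165 = a·0 + b·1 (s = 0, t = 1); each new remainder r_{k+1} = r_{k-1} − q_k·r_k inherits s_{k+1} = s_{k-1} − q_k·s_k, t_{k+1} = t_{k-1} − q_k·t_k, so r_k = a·s_k + b·t_k at every step:
  q = 4: r = 59, s = 1 − 4·0 = 1, t = 0 − 4·1 = -4  (check: 719·1 + 165·(-4) = 59)
  q = 2: r = 47, s = 0 − 2·1 = -2, t = 1 − 2·(-4) = 9  (check: 719·(-2) + 165·9 = 47)
  q = 1: r = 12, s = 1 − 1·(-2) = 3, t = -4 − 1·9 = -13  (check: 719·3 + 165·(-13) = 12)
  q = 3: r = 11, s = -2 − 3·3 = -11, t = 9 − 3·(-13) = 48  (check: 719·(-11) + 165·48 = 11)
  q = 1: r = 1, s = 3 − 1·(-11) = 14, t = -13 − 1·48 = -61  (check: 719·14 + 165·(-61) = 1)
The row with r = 1 (the gcd) gives the Bezout coefficients s = 14, t = -61.
Result: 719 · (14) + 165 · (-61) = 1.

gcd(719, 165) = 1; s = 14, t = -61 (check: 719·14 + 165·(-61) = 1).


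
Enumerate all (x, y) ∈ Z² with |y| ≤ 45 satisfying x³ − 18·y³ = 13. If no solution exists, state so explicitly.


The equation is x³ - 18y³ = 13. For fixed y, x³ = 18·y³ + 13, so a solution requires the RHS to be a perfect cube.
Strategy: iterate y from -45 to 45, compute RHS = 18·y³ + 13, and check whether it is a (positive or negative) perfect cube.
Check small values of y:
  y = 0: RHS = 13 is not a perfect cube.
  y = 1: RHS = 31 is not a perfect cube.
  y = -1: RHS = -5 is not a perfect cube.
  y = 2: RHS = 157 is not a perfect cube.
  y = -2: RHS = -131 is not a perfect cube.
  y = 3: RHS = 499 is not a perfect cube.
  y = -3: RHS = -473 is not a perfect cube.
Continuing the search up to |y| = 45 finds no solutions either.
No (x, y) in the scanned range satisfies the equation.

No integer solutions with |y| ≤ 45.


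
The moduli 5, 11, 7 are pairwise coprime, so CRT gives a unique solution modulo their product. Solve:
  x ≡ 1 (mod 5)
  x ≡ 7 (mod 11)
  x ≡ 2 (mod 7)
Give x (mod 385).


Moduli 5, 11, 7 are pairwise coprime; by CRT there is a unique solution modulo M = 5 · 11 · 7 = 385.
Solve pairwise, accumulating the modulus:
  Start with x ≡ 1 (mod 5).
  Combine with x ≡ 7 (mod 11): since gcd(5, 11) = 1, we get a unique residue mod 55.
    Write x = 1 + 5·t and substitute into x ≡ 7 (mod 11): 5·t ≡ 7 − 1 = 6 (mod 11).
    The inverse of 5 mod 11 is 9 (since 5·9 = 45 = 4·11 + 1), so t ≡ 9·6 = 54 ≡ 10 (mod 11).
    Then x = 1 + 5·10 = 51, valid modulo lcm(5, 11) = 55: x ≡ 51 (mod 55).
  Combine with x ≡ 2 (mod 7): since gcd(55, 7) = 1, we get a unique residue mod 385.
    Write x = 51 + 55·t and substitute into x ≡ 2 (mod 7): 55·t ≡ 2 − 51 = -49 (mod 7).
    Reduce coefficients mod 7: 6·t ≡ 0 (mod 7).
    The inverse of 6 mod 7 is 6 (since 6·6 = 36 = 5·7 + 1), so t ≡ 6·0 = 0 ≡ 0 (mod 7).
    Then x = 51 + 55·0 = 51, valid modulo lcm(55, 7) = 385: x ≡ 51 (mod 385).
Verify: 51 mod 5 = 1 ✓, 51 mod 11 = 7 ✓, 51 mod 7 = 2 ✓.

x ≡ 51 (mod 385).


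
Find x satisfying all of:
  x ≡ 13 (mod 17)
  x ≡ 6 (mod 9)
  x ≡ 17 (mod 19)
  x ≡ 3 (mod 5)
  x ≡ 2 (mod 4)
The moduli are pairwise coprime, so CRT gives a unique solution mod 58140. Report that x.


Product of moduli M = 17 · 9 · 19 · 5 · 4 = 58140.
Merge one congruence at a time:
  Start: x ≡ 13 (mod 17).
  Combine with x ≡ 6 (mod 9); new modulus lcm = 153.
    Write x = 13 + 17·t and substitute into x ≡ 6 (mod 9): 17·t ≡ 6 − 13 = -7 (mod 9).
    Reduce coefficients mod 9: 8·t ≡ 2 (mod 9).
    The inverse of 8 mod 9 is 8 (since 8·8 = 64 = 7·9 + 1), so t ≡ 8·2 = 16 ≡ 7 (mod 9).
    Then x = 13 + 17·7 = 132, valid modulo lcm(17, 9) = 153: x ≡ 132 (mod 153).
  Combine with x ≡ 17 (mod 19); new modulus lcm = 2907.
    Write x = 132 + 153·t and substitute into x ≡ 17 (mod 19): 153·t ≡ 17 − 132 = -115 (mod 19).
    Reduce coefficients mod 19: 1·t ≡ 18 (mod 19).
    So t ≡ 18 (mod 19).
    Then x = 132 + 153·18 = 2886, valid modulo lcm(153, 19) = 2907: x ≡ 2886 (mod 2907).
  Combine with x ≡ 3 (mod 5); new modulus lcm = 14535.
    Write x = 2886 + 2907·t and substitute into x ≡ 3 (mod 5): 2907·t ≡ 3 − 2886 = -2883 (mod 5).
    Reduce coefficients mod 5: 2·t ≡ 2 (mod 5).
    The inverse of 2 mod 5 is 3 (since 2·3 = 6 = 1·5 + 1), so t ≡ 3·2 = 6 ≡ 1 (mod 5).
    Then x = 2886 + 2907·1 = 5793, valid modulo lcm(2907, 5) = 14535: x ≡ 5793 (mod 14535).
  Combine with x ≡ 2 (mod 4); new modulus lcm = 58140.
    Write x = 5793 + 14535·t and substitute into x ≡ 2 (mod 4): 14535·t ≡ 2 − 5793 = -5791 (mod 4).
    Reduce coefficients mod 4: 3·t ≡ 1 (mod 4).
    The inverse of 3 mod 4 is 3 (since 3·3 = 9 = 2·4 + 1), so t ≡ 3·1 = 3 ≡ 3 (mod 4).
    Then x = 5793 + 14535·3 = 49398, valid modulo lcm(14535, 4) = 58140: x ≡ 49398 (mod 58140).
Verify against each original: 49398 mod 17 = 13, 49398 mod 9 = 6, 49398 mod 19 = 17, 49398 mod 5 = 3, 49398 mod 4 = 2.

x ≡ 49398 (mod 58140).


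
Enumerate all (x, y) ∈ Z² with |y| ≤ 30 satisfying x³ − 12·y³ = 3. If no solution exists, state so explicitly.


The equation is x³ - 12y³ = 3. For fixed y, x³ = 12·y³ + 3, so a solution requires the RHS to be a perfect cube.
Strategy: iterate y from -30 to 30, compute RHS = 12·y³ + 3, and check whether it is a (positive or negative) perfect cube.
Check small values of y:
  y = 0: RHS = 3 is not a perfect cube.
  y = 1: RHS = 15 is not a perfect cube.
  y = -1: RHS = -9 is not a perfect cube.
  y = 2: RHS = 99 is not a perfect cube.
  y = -2: RHS = -93 is not a perfect cube.
  y = 3: RHS = 327 is not a perfect cube.
  y = -3: RHS = -321 is not a perfect cube.
Continuing the search up to |y| = 30 finds no solutions either.
No (x, y) in the scanned range satisfies the equation.

No integer solutions with |y| ≤ 30.


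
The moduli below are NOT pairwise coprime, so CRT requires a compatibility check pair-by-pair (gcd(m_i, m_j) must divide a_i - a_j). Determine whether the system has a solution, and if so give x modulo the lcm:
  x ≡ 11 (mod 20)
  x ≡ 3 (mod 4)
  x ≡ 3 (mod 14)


Moduli 20, 4, 14 are not pairwise coprime, so CRT works modulo lcm(m_i) when all pairwise compatibility conditions hold.
Pairwise compatibility: gcd(m_i, m_j) must divide a_i - a_j for every pair.
Merge one congruence at a time:
  Start: x ≡ 11 (mod 20).
  Combine with x ≡ 3 (mod 4): gcd(20, 4) = 4; 3 - 11 = -8, which IS divisible by 4, so compatible.
    Write x = 11 + 20·t and substitute into x ≡ 3 (mod 4): 20·t ≡ 3 − 11 = -8 (mod 4).
    Divide the congruence (and modulus) by g = 4: 5·t ≡ -2 (mod 1).
    Modulo 1 every t works; take t = 0.
    Then x = 11 + 20·0 = 11, valid modulo lcm(20, 4) = 20: x ≡ 11 (mod 20).
  Combine with x ≡ 3 (mod 14): gcd(20, 14) = 2; 3 - 11 = -8, which IS divisible by 2, so compatible.
    Write x = 11 + 20·t and substitute into x ≡ 3 (mod 14): 20·t ≡ 3 − 11 = -8 (mod 14).
    Divide the congruence (and modulus) by g = 2: 10·t ≡ -4 (mod 7).
    Reduce coefficients mod 7: 3·t ≡ 3 (mod 7).
    The inverse of 3 mod 7 is 5 (since 3·5 = 15 = 2·7 + 1), so t ≡ 5·3 = 15 ≡ 1 (mod 7).
    Then x = 11 + 20·1 = 31, valid modulo lcm(20, 14) = 140: x ≡ 31 (mod 140).
Verify: 31 mod 20 = 11, 31 mod 4 = 3, 31 mod 14 = 3.

x ≡ 31 (mod 140).


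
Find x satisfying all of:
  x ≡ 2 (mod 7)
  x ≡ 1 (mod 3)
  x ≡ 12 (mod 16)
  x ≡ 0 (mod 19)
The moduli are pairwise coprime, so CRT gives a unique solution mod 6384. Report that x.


Product of moduli M = 7 · 3 · 16 · 19 = 6384.
Merge one congruence at a time:
  Start: x ≡ 2 (mod 7).
  Combine with x ≡ 1 (mod 3); new modulus lcm = 21.
    Write x = 2 + 7·t and substitute into x ≡ 1 (mod 3): 7·t ≡ 1 − 2 = -1 (mod 3).
    Reduce coefficients mod 3: 1·t ≡ 2 (mod 3).
    So t ≡ 2 (mod 3).
    Then x = 2 + 7·2 = 16, valid modulo lcm(7, 3) = 21: x ≡ 16 (mod 21).
  Combine with x ≡ 12 (mod 16); new modulus lcm = 336.
    Write x = 16 + 21·t and substitute into x ≡ 12 (mod 16): 21·t ≡ 12 − 16 = -4 (mod 16).
    Reduce coefficients mod 16: 5·t ≡ 12 (mod 16).
    The inverse of 5 mod 16 is 13 (since 5·13 = 65 = 4·16 + 1), so t ≡ 13·12 = 156 ≡ 12 (mod 16).
    Then x = 16 + 21·12 = 268, valid modulo lcm(21, 16) = 336: x ≡ 268 (mod 336).
  Combine with x ≡ 0 (mod 19); new modulus lcm = 6384.
    Write x = 268 + 336·t and substitute into x ≡ 0 (mod 19): 336·t ≡ 0 − 268 = -268 (mod 19).
    Reduce coefficients mod 19: 13·t ≡ 17 (mod 19).
    The inverse of 13 mod 19 is 3 (since 13·3 = 39 = 2·19 + 1), so t ≡ 3·17 = 51 ≡ 13 (mod 19).
    Then x = 268 + 336·13 = 4636, valid modulo lcm(336, 19) = 6384: x ≡ 4636 (mod 6384).
Verify against each original: 4636 mod 7 = 2, 4636 mod 3 = 1, 4636 mod 16 = 12, 4636 mod 19 = 0.

x ≡ 4636 (mod 6384).


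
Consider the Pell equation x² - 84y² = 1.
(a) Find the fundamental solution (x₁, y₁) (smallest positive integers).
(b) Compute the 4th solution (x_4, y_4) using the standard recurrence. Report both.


Step 1: Find the fundamental solution (x₁, y₁) of x² - 84y² = 1.
  Expand √84 as a continued fraction. a₀ = ⌊√84⌋ = 9; iterate m_{k+1} = d_k·a_k − m_k, d_{k+1} = (84 − m_{k+1}²)/d_k, a_{k+1} = ⌊(a₀ + m_{k+1})/d_{k+1}⌋ (starting m₀ = 0, d₀ = 1), with convergents p_k = a_k·p_{k-1} + p_{k-2}, q_k = a_k·q_{k-1} + q_{k-2} (p₋₁ = 1, q₋₁ = 0):
  k = 0: a₀ = 9; p₀/q₀ = 9/1; p₀² − 84·q₀² = 81 − 84 = -3.
  k = 1: m = 9, d = 3, a = ⌊(9 + 9)/3⌋ = 6; p/q = (6·9 + 1)/(6·1 + 0) = 55/6; p² − 84·q² = 3025 − 3024 = 1.
  The first convergent with p² − 84·q² = 1 gives the fundamental solution (x₁, y₁) = (55, 6).
Step 2: Apply the recurrence (x_{n+1}, y_{n+1}) = (x₁x_n + 84y₁y_n, x₁y_n + y₁x_n) repeatedly.
  From (x_1, y_1) = (55, 6): x_2 = 55·55 + 84·6·6 = 6049; y_2 = 55·6 + 6·55 = 660.
  From (x_2, y_2) = (6049, 660): x_3 = 55·6049 + 84·6·660 = 665335; y_3 = 55·660 + 6·6049 = 72594.
  From (x_3, y_3) = (665335, 72594): x_4 = 55·665335 + 84·6·72594 = 73180801; y_4 = 55·72594 + 6·665335 = 7984680.
Step 3: Verify x_4² - 84·y_4² = 5355429635001601 - 5355429635001600 = 1 (should be 1). ✓

(x_1, y_1) = (55, 6); (x_4, y_4) = (73180801, 7984680).


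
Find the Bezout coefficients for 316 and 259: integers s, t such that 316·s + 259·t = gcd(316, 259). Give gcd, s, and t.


Euclidean algorithm on (316, 259) — divide until remainder is 0:
  316 = 1 · 259 + 57
  259 = 4 · 57 + 31
  57 = 1 · 31 + 26
  31 = 1 · 26 + 5
  26 = 5 · 5 + 1
  5 = 5 · 1 + 0
gcd(316, 259) = 1.
Track Bezout coefficients alongside the remainders: start with r₀ = 316 = a·1 + b·0 (s = 1, t = 0) and r₁ = 259 = a·0 + b·1 (s = 0, t = 1); each new remainder r_{k+1} = r_{k-1} − q_k·r_k inherits s_{k+1} = s_{k-1} − q_k·s_k, t_{k+1} = t_{k-1} − q_k·t_k, so r_k = a·s_k + b·t_k at every step:
  q = 1: r = 57, s = 1 − 1·0 = 1, t = 0 − 1·1 = -1  (check: 316·1 + 259·(-1) = 57)
  q = 4: r = 31, s = 0 − 4·1 = -4, t = 1 − 4·(-1) = 5  (check: 316·(-4) + 259·5 = 31)
  q = 1: r = 26, s = 1 − 1·(-4) = 5, t = -1 − 1·5 = -6  (check: 316·5 + 259·(-6) = 26)
  q = 1: r = 5, s = -4 − 1·5 = -9, t = 5 − 1·(-6) = 11  (check: 316·(-9) + 259·11 = 5)
  q = 5: r = 1, s = 5 − 5·(-9) = 50, t = -6 − 5·11 = -61  (check: 316·50 + 259·(-61) = 1)
The row with r = 1 (the gcd) gives the Bezout coefficients s = 50, t = -61.
Result: 316 · (50) + 259 · (-61) = 1.

gcd(316, 259) = 1; s = 50, t = -61 (check: 316·50 + 259·(-61) = 1).


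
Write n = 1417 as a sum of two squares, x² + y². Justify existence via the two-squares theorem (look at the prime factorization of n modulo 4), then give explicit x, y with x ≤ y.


Step 1: Factor n = 1417 = 13 · 109.
Step 2: Check the mod-4 condition on each prime factor: 13 ≡ 1 (mod 4), exponent 1; 109 ≡ 1 (mod 4), exponent 1.
All primes ≡ 3 (mod 4) appear to even exponent (or don't appear), so by the two-squares theorem n IS expressible as a sum of two squares.
Step 3: Build a representation. Here n = 13 · 109 is a product of primes ≡ 1 (mod 4). Each prime p ≡ 1 (mod 4) is itself a sum of two squares; find a² by testing p − a² for a perfect square:
  13: 13 − 1² = 12, 13 − 2² = 9 = 3² ⇒ 13 = 2² + 3².
  109: 109 − 1² = 108, 109 − 2² = 105, 109 − 3² = 100 = 10² ⇒ 109 = 3² + 10².
  Combine using the Brahmagupta–Fibonacci identity (a² + b²)(c² + d²) = (ac − bd)² + (ad + bc)² = (ac + bd)² + (ad − bc)²:
  13 · 109 = 1417: from (2² + 3²)(3² + 10²), take (2·3 − 3·10, 2·10 + 3·3) = (6 − 30, 20 + 9) = (-24, 29); dropping signs (only squares matter) gives (24, 29); check 24² + 29² = 576 + 841 = 1417 ✓.
Step 4: Order so x ≤ y and verify: 24² + 29² = 576 + 841 = 1417 = n. ✓

n = 1417 = 24² + 29² (one valid representation with x ≤ y).


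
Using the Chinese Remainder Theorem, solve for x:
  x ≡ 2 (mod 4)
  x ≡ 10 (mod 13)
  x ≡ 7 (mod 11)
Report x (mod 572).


Moduli 4, 13, 11 are pairwise coprime; by CRT there is a unique solution modulo M = 4 · 13 · 11 = 572.
Solve pairwise, accumulating the modulus:
  Start with x ≡ 2 (mod 4).
  Combine with x ≡ 10 (mod 13): since gcd(4, 13) = 1, we get a unique residue mod 52.
    Write x = 2 + 4·t and substitute into x ≡ 10 (mod 13): 4·t ≡ 10 − 2 = 8 (mod 13).
    The inverse of 4 mod 13 is 10 (since 4·10 = 40 = 3·13 + 1), so t ≡ 10·8 = 80 ≡ 2 (mod 13).
    Then x = 2 + 4·2 = 10, valid modulo lcm(4, 13) = 52: x ≡ 10 (mod 52).
  Combine with x ≡ 7 (mod 11): since gcd(52, 11) = 1, we get a unique residue mod 572.
    Write x = 10 + 52·t and substitute into x ≡ 7 (mod 11): 52·t ≡ 7 − 10 = -3 (mod 11).
    Reduce coefficients mod 11: 8·t ≡ 8 (mod 11).
    The inverse of 8 mod 11 is 7 (since 8·7 = 56 = 5·11 + 1), so t ≡ 7·8 = 56 ≡ 1 (mod 11).
    Then x = 10 + 52·1 = 62, valid modulo lcm(52, 11) = 572: x ≡ 62 (mod 572).
Verify: 62 mod 4 = 2 ✓, 62 mod 13 = 10 ✓, 62 mod 11 = 7 ✓.

x ≡ 62 (mod 572).
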